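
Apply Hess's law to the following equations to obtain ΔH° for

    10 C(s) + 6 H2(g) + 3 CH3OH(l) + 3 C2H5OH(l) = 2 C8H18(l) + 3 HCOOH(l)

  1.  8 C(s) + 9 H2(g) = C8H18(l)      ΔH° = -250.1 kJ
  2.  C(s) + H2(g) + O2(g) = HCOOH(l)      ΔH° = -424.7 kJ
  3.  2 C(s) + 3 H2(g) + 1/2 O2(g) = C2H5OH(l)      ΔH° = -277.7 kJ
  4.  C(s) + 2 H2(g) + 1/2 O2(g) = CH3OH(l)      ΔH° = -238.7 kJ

eq. 1 × 2 (×2 to match 2 C8H18(l) in the target): (2)·(-250.1) = -500.2 kJ
eq. 2 × 3 (scale by 3 for the 3 HCOOH(l)): (3)·(-424.7) = -1274.1 kJ
eq. 3 reversed and × 3 (reverse to put C2H5OH(l) on the reactant side; ×3 to match 3 C2H5OH(l) in the target): (-3)·(-277.7) = +833.1 kJ
eq. 4 reversed and × 3 (reverse to put CH3OH(l) on the reactant side; scale by 3 for the 3 CH3OH(l)): (-3)·(-238.7) = +716.1 kJ
Summing the manipulated equations, ΔH° = (-500.2) + (-1274.1) + (+833.1) + (+716.1) = -225.1 kJ

ΔH° = -225.1 kJ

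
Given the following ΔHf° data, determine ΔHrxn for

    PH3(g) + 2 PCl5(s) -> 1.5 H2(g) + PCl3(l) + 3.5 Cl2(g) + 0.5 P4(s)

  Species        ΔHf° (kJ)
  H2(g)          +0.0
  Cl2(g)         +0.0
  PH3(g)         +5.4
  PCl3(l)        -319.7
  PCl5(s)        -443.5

ΔHrxn = 561.9 kJ

Products: 3/2·(+0.0) + 1·(-319.7) + 7/2·(+0.0) + 1/2·(+0.0) = -319.7
Reactants: 1·(+5.4) + 2·(-443.5) = -881.6
ΔHrxn = (-319.7) − (-881.6) = 561.9 kJ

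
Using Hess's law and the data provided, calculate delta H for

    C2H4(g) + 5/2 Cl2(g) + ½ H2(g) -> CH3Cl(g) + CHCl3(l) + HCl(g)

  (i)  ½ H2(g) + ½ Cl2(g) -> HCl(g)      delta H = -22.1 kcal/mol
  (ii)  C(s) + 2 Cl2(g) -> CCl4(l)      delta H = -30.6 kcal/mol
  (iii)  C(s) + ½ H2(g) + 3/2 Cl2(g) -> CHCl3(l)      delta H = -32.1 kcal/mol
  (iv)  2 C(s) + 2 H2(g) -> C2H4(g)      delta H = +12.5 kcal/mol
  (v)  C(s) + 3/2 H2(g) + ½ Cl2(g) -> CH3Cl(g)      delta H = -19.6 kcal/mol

(i) as written (HCl(g) already on the product side): -22.1 kcal/mol
(ii): not needed (CCl4(l) appears nowhere else).
(iii) as written (CHCl3(l) already on the product side): -32.1 kcal/mol
(iv) reversed (C2H4(g) must end up as a reactant): -12.5 kcal/mol
(v) as written (CH3Cl(g) already on the product side): -19.6 kcal/mol
Since enthalpy is a state function, delta H = (-22.1) + (-32.1) + (-12.5) + (-19.6) = -86.3 kcal/mol

delta H = -86.3 kcal/mol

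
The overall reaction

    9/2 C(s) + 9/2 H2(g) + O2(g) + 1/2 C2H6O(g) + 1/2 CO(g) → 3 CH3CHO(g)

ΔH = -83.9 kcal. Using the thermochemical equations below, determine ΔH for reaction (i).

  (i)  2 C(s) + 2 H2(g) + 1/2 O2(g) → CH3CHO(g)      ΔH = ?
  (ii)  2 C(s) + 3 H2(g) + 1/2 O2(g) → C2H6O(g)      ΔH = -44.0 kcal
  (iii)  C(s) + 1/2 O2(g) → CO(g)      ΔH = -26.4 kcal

(i) × 3 (scale by 3 for the 3 CH3CHO(g)): contributes 3·x
(ii) reversed and × 1/2 (reverse to put C2H6O(g) on the reactant side; scale by 1/2 for the 1/2 C2H6O(g)): (-1/2)·(-44.0) = +22.0 kcal
(iii) reversed and × 1/2 (CO(g) must end up as a reactant; scale by 1/2 for the 1/2 CO(g)): (-1/2)·(-26.4) = +13.2 kcal
-83.9 = (+22.0) + (+13.2) + 3·x
x = (-83.9 − (+35.2)) / (3) = -39.7 kcal

ΔH = -39.7 kcal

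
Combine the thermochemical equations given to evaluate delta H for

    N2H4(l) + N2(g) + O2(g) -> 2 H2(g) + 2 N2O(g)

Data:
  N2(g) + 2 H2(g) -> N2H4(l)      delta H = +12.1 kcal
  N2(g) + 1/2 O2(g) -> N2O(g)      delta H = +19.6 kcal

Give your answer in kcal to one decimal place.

delta H = 27.1 kcal

equation 1 reversed (reverse to put N2H4(l) on the reactant side): -12.1 kcal
equation 2 × 2 (×2 to match 2 N2O(g) in the target): (2)·(+19.6) = +39.2 kcal
delta H = (-1)·(+12.1) + (2)·(+19.6) = 27.1 kcal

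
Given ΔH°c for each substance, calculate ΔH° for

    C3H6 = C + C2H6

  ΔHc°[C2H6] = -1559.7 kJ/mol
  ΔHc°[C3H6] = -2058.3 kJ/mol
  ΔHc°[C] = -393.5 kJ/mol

ΔH° = -105.1 kJ/mol

With combustion enthalpies, reactants minus products:
= [1·(-2058.3)] − [1·(-393.5) + 1·(-1559.7)]
= -105.1 kJ/mol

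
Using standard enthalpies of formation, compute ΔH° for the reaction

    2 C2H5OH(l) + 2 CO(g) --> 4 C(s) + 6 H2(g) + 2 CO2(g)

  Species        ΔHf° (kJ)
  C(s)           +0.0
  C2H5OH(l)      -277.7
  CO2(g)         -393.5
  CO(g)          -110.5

ΔH° = -10.6 kJ

Products: 4·(+0.0) + 6·(+0.0) + 2·(-393.5) = -787.0
Reactants: 2·(-277.7) + 2·(-110.5) = -776.4
ΔH° = (-787.0) − (-776.4) = -10.6 kJ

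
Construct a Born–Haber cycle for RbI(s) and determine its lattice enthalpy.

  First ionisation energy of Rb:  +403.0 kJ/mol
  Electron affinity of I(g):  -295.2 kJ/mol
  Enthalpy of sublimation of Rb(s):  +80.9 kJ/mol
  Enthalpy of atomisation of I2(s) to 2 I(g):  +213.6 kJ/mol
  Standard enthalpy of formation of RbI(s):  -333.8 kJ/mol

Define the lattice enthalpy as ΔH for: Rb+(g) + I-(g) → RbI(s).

U = -629.3 kJ/mol

ΔHf° = 1·ΔHsub + 1·(ΣIE) + 1/2·D(I2) + 1·EA + U
-333.8 = 1·(+80.9) + 1·(+403.0) + 1/2·(+213.6) + 1·(-295.2) + U
U = -333.8 − (+295.5) = -629.3 kJ/mol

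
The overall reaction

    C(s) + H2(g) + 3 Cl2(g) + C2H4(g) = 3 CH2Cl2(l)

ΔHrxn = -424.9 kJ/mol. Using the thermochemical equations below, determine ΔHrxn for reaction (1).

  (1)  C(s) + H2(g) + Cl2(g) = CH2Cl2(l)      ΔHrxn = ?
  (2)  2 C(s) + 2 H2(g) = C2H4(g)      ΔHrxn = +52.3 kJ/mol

ΔHrxn = -124.2 kJ/mol

(1) × 3: contributes 3·x
(2) reversed: -52.3 kJ/mol
-424.9 = (-52.3) + 3·x
x = (-424.9 − (-52.3)) / (3) = -124.2 kJ/mol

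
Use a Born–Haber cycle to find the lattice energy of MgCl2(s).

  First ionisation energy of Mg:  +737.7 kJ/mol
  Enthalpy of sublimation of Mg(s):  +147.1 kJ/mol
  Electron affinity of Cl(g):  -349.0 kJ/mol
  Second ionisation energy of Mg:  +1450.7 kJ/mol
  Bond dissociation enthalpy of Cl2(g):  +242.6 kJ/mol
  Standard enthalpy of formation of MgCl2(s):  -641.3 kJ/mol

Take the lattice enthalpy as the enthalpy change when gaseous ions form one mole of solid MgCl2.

ΔHf° = 1·ΔHsub + 1·(ΣIE) + 1·D(Cl2) + 2·EA + U
-641.3 = 1·(+147.1) + 1·(+2188.4) + 1·(+242.6) + 2·(-349.0) + U
U = -641.3 − (+1880.1) = -2521.4 kJ/mol

U = -2521.4 kJ/mol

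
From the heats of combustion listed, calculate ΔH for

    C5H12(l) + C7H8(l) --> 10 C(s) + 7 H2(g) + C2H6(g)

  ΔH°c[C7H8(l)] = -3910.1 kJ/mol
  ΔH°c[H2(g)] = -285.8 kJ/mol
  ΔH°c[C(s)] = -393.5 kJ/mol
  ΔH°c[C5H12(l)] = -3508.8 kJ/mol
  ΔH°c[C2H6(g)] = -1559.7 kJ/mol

Using ΔH = Σ nΔHc°(reactants) − Σ nΔHc°(products):
= [1·(-3508.8) + 1·(-3910.1)] − [10·(-393.5) + 7·(-285.8) + 1·(-1559.7)]
= 76.4 kJ/mol

ΔH = 76.4 kJ/mol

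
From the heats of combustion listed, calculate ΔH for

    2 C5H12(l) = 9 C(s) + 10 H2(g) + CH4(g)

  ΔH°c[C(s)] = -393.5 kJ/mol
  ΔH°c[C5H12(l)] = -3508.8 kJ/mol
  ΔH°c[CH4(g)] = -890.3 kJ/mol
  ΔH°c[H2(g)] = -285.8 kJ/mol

With combustion enthalpies, reactants minus products:
= [2·(-3508.8)] − [9·(-393.5) + 10·(-285.8) + 1·(-890.3)]
= 272.2 kJ/mol

ΔH = 272.2 kJ/mol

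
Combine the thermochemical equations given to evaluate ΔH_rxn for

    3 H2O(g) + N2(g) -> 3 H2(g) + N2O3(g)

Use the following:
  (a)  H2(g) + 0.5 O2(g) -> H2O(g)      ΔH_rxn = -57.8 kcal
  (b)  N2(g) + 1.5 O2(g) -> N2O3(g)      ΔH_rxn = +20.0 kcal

(a) reversed and × 3 (reverse to put H2O(g) on the reactant side; scale by 3 for the 3 H2O(g)): (-3)·(-57.8) = +173.4 kcal
(b) as written (N2O3(g) already on the product side): +20.0 kcal
Summing the manipulated equations, ΔH_rxn = (+173.4) + (+20.0) = 193.4 kcal

ΔH_rxn = 193.4 kcal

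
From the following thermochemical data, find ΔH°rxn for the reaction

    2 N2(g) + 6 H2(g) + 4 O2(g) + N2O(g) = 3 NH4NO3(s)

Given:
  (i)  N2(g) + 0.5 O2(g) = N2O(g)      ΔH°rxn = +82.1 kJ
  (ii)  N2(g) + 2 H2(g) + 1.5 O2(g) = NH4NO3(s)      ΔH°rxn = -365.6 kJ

ΔH°rxn = -1178.9 kJ

(i) reversed (reverse to put N2O(g) on the reactant side): -82.1 kJ
(ii) × 3 (scale by 3 for the 3 NH4NO3(s)): (3)·(-365.6) = -1096.8 kJ
ΔH°rxn = (-82.1) + (-1096.8) = -1178.9 kJ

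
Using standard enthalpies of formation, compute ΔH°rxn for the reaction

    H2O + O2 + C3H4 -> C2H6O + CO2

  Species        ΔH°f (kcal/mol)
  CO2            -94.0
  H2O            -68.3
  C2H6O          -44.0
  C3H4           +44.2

ΔH°rxn = -113.9 kcal/mol

ΔH°rxn = Σ nΔHf°(products) − Σ nΔHf°(reactants).
Products: 1·(-44.0) + 1·(-94.0) = -138.0
Reactants: 1·(-68.3) + 1·(+0.0) + 1·(+44.2) = -24.1
ΔH°rxn = (-138.0) − (-24.1) = -113.9 kcal/mol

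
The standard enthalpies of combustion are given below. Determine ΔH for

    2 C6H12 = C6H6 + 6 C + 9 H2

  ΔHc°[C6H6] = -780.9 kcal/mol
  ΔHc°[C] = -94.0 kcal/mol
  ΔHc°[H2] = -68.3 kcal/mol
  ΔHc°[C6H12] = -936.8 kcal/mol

Using ΔH = Σ nΔHc°(reactants) − Σ nΔHc°(products):
= [2·(-936.8)] − [1·(-780.9) + 6·(-94.0) + 9·(-68.3)]
= 86.0 kcal/mol

ΔH = 86.0 kcal/mol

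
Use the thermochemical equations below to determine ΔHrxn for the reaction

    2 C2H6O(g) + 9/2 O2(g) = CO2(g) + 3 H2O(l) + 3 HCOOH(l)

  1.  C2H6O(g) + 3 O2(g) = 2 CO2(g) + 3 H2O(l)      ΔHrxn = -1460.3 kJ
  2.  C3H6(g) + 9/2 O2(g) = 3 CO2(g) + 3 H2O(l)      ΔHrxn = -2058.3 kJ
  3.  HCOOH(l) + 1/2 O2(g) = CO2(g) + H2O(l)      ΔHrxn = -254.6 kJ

eq. 1 × 2: (2)·(-1460.3) = -2920.6 kJ
eq. 2: not needed.
eq. 3 reversed and × 3: (-3)·(-254.6) = +763.8 kJ
Summing the manipulated equations, ΔHrxn = (2)·(-1460.3) + (-3)·(-254.6) = -2156.8 kJ

ΔHrxn = -2156.8 kJ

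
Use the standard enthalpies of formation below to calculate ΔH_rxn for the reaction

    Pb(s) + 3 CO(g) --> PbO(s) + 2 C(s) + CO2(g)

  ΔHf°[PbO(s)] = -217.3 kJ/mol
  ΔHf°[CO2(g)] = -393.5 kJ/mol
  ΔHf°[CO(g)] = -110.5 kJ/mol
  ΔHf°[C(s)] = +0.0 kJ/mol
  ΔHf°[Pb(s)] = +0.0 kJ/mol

ΔH°rxn = Σ nΔHf°(products) − Σ nΔHf°(reactants).
Products: 1·(-217.3) + 2·(+0.0) + 1·(-393.5) = -610.8
Reactants: 1·(+0.0) + 3·(-110.5) = -331.5
ΔH_rxn = (-610.8) − (-331.5) = -279.3 kJ/mol

ΔH_rxn = -279.3 kJ/mol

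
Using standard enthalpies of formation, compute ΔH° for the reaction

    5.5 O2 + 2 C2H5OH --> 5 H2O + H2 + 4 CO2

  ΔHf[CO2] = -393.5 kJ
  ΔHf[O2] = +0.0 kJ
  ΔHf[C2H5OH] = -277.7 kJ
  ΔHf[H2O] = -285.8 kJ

ΔH° = -2447.6 kJ

Products: 5·(-285.8) + 1·(+0.0) + 4·(-393.5) = -3003.0
Reactants: 11/2·(+0.0) + 2·(-277.7) = -555.4
ΔH° = (-3003.0) − (-555.4) = -2447.6 kJ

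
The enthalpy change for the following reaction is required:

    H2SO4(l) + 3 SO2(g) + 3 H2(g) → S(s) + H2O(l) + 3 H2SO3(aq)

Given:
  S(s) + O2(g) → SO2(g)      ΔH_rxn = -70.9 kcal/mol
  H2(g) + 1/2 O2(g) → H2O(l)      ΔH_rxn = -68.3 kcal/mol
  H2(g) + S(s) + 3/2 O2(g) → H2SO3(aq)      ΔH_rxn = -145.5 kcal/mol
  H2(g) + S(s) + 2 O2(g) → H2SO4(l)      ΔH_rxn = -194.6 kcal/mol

ΔH_rxn = -97.5 kcal/mol

equation 1 reversed and × 3: (-3)·(-70.9) = +212.7 kcal/mol
equation 2 as written: -68.3 kcal/mol
equation 3 × 3: (3)·(-145.5) = -436.5 kcal/mol
equation 4 reversed: +194.6 kcal/mol
ΔH_rxn = (+212.7) + (-68.3) + (-436.5) + (+194.6) = -97.5 kcal/mol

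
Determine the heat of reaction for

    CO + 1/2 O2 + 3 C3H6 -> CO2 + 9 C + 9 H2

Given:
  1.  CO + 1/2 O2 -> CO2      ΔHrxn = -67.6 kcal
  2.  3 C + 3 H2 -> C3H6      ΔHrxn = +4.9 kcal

ΔHrxn = -82.3 kcal

eq. 1 as written: -67.6 kcal
eq. 2 reversed and × 3: (-3)·(+4.9) = -14.7 kcal
Since enthalpy is a state function, ΔHrxn = (-67.6) + (-14.7) = -82.3 kcal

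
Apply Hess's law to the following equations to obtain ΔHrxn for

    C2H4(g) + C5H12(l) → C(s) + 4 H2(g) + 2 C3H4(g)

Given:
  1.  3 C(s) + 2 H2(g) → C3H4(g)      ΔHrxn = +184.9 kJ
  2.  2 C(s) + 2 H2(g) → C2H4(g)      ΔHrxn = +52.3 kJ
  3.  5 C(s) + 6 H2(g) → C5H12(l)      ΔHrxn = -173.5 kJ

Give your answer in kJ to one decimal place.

ΔHrxn = 491.0 kJ

eq. 1 × 2: (2)·(+184.9) = +369.8 kJ
eq. 2 reversed: -52.3 kJ
eq. 3 reversed: +173.5 kJ
ΔHrxn = (2)·(+184.9) + (-1)·(+52.3) + (-1)·(-173.5) = 491.0 kJ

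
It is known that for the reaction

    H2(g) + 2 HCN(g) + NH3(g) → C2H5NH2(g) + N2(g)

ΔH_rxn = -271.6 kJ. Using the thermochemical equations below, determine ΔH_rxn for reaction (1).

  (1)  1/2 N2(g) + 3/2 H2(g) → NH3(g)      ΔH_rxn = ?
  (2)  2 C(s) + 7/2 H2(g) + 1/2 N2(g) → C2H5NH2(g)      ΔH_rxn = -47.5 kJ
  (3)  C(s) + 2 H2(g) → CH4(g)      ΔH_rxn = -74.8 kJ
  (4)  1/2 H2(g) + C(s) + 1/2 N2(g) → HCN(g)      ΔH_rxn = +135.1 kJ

ΔH_rxn = -46.1 kJ

(1) reversed: contributes −x
(2) as written: -47.5 kJ
(3): not needed.
(4) reversed and × 2: (-2)·(+135.1) = -270.2 kJ
-271.6 = (-47.5) + (-270.2) − x
x = (-271.6 − (-317.7)) / (-1) = -46.1 kJ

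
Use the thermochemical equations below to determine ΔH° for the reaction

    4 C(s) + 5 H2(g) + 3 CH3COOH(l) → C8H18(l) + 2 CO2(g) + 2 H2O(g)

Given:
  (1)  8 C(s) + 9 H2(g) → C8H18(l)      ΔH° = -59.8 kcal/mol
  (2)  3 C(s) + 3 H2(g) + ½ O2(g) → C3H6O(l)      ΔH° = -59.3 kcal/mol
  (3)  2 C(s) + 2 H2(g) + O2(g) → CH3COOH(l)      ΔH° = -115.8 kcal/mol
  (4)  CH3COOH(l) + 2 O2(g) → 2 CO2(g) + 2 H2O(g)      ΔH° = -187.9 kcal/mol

ΔH° = -16.1 kcal/mol

(1) as written: -59.8 kcal/mol
(2): not needed.
(3) reversed and × 2: (-2)·(-115.8) = +231.6 kcal/mol
(4) as written: -187.9 kcal/mol
ΔH° = (1)·(-59.8) + (-2)·(-115.8) + (1)·(-187.9) = -16.1 kcal/mol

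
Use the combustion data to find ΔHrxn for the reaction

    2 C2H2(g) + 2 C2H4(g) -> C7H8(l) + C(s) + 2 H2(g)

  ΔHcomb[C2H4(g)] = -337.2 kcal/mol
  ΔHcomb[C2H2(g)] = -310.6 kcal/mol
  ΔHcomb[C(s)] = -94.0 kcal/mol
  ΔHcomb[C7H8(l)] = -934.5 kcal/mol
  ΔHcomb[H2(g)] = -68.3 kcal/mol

With combustion enthalpies, reactants minus products:
= [2·(-310.6) + 2·(-337.2)] − [1·(-934.5) + 1·(-94.0) + 2·(-68.3)]
= -130.5 kcal/mol

ΔHrxn = -130.5 kcal/mol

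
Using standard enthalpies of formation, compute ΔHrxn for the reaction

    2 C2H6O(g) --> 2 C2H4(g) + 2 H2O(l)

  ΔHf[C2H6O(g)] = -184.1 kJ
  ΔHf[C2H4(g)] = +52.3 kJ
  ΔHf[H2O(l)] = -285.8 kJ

Products: 2·(+52.3) + 2·(-285.8) = -467.0
Reactants: 2·(-184.1) = -368.2
ΔHrxn = (-467.0) − (-368.2) = -98.8 kJ

ΔHrxn = -98.8 kJ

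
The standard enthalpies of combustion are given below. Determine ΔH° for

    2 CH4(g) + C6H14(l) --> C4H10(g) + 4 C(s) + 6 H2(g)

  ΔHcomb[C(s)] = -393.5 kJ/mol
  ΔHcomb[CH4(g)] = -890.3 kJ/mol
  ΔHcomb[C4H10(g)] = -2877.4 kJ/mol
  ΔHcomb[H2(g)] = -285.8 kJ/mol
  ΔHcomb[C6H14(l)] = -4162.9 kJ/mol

ΔH° = 222.7 kJ/mol

With combustion enthalpies, reactants minus products:
= [2·(-890.3) + 1·(-4162.9)] − [1·(-2877.4) + 4·(-393.5) + 6·(-285.8)]
= 222.7 kJ/mol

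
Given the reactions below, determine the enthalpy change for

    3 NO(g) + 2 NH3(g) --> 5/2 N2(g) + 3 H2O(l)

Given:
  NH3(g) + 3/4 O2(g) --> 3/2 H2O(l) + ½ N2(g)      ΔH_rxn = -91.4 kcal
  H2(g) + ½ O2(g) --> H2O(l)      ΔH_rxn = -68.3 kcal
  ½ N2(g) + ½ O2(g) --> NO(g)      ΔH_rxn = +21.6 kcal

equation 1 × 2: (2)·(-91.4) = -182.8 kcal
equation 2: not needed.
equation 3 reversed and × 3: (-3)·(+21.6) = -64.8 kcal
ΔH_rxn = (-182.8) + (-64.8) = -247.6 kcal

ΔH_rxn = -247.6 kcal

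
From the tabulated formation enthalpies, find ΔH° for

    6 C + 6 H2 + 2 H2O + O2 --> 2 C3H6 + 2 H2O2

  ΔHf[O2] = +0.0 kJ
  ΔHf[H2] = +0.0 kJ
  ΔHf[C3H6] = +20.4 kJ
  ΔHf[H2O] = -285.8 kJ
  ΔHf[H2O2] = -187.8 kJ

ΔH° = 236.8 kJ

ΔH°rxn = Σ nΔHf°(products) − Σ nΔHf°(reactants).
Products: 2·(+20.4) + 2·(-187.8) = -334.8
Reactants: 6·(+0.0) + 6·(+0.0) + 2·(-285.8) + 1·(+0.0) = -571.6
ΔH° = (-334.8) − (-571.6) = 236.8 kJ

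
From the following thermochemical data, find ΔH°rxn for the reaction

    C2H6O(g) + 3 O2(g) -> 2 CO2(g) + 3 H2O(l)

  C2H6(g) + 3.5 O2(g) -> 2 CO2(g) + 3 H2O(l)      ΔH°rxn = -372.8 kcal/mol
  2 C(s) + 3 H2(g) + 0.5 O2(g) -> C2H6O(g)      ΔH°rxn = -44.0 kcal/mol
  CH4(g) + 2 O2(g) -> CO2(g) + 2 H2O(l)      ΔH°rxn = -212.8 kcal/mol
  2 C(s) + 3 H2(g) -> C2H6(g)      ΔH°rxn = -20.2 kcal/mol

equation 1 as written: -372.8 kcal/mol
equation 2 reversed: +44.0 kcal/mol
equation 3: not needed.
equation 4 as written: -20.2 kcal/mol
ΔH°rxn = (-372.8) + (+44.0) + (-20.2) = -349.0 kcal/mol

ΔH°rxn = -349.0 kcal/mol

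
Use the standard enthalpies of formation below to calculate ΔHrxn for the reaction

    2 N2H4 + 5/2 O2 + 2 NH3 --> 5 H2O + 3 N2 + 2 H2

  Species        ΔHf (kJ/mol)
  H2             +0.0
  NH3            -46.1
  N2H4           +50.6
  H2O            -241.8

ΔH°rxn = Σ nΔHf°(products) − Σ nΔHf°(reactants).
Products: 5·(-241.8) + 3·(+0.0) + 2·(+0.0) = -1209.0
Reactants: 2·(+50.6) + 5/2·(+0.0) + 2·(-46.1) = +9.0
ΔHrxn = (-1209.0) − (+9.0) = -1218.0 kJ/mol

ΔHrxn = -1218.0 kJ/mol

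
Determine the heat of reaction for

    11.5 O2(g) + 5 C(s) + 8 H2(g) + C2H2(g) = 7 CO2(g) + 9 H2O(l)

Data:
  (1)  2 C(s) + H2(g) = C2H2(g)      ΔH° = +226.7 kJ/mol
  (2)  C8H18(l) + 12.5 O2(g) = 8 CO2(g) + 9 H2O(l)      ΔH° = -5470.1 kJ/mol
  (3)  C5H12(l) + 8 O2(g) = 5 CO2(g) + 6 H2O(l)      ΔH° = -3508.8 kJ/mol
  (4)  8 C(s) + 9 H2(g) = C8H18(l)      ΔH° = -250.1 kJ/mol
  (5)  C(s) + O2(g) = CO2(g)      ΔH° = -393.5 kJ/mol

ΔH° = -5553.4 kJ/mol

(1) reversed: -226.7 kJ/mol
(2) as written: -5470.1 kJ/mol
(3): not needed.
(4) as written: -250.1 kJ/mol
(5) reversed: +393.5 kJ/mol
ΔH° = (-1)·(+226.7) + (1)·(-5470.1) + (1)·(-250.1) + (-1)·(-393.5) = -5553.4 kJ/mol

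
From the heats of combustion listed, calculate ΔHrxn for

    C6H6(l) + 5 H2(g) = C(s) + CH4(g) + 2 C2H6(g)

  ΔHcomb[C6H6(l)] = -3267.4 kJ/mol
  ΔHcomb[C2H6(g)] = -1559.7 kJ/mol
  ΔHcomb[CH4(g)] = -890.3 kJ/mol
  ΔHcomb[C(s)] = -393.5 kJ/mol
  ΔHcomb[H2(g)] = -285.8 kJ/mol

ΔHrxn = -293.2 kJ/mol

With combustion enthalpies, reactants minus products:
= [1·(-3267.4) + 5·(-285.8)] − [1·(-393.5) + 1·(-890.3) + 2·(-1559.7)]
= -293.2 kJ/mol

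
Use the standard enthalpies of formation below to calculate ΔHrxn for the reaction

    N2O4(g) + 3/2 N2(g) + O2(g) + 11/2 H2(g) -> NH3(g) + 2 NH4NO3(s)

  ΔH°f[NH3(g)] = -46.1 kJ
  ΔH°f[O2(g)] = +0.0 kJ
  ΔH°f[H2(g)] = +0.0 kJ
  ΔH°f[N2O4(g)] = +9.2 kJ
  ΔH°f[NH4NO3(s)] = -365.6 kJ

ΔH°rxn = Σ nΔHf°(products) − Σ nΔHf°(reactants).
Products: 1·(-46.1) + 2·(-365.6) = -777.3
Reactants: 1·(+9.2) + 3/2·(+0.0) + 1·(+0.0) + 11/2·(+0.0) = +9.2
ΔHrxn = (-777.3) − (+9.2) = -786.5 kJ

ΔHrxn = -786.5 kJ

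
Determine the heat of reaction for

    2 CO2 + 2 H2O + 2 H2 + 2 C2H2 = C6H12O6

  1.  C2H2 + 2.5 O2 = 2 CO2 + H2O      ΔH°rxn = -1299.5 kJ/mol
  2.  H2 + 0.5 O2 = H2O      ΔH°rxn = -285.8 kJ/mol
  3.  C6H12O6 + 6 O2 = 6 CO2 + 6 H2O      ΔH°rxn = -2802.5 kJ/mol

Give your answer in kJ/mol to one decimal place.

eq. 1 × 2 (×2 to match 2 C2H2 in the target): (2)·(-1299.5) = -2599.0 kJ/mol
eq. 2 × 2 (scale by 2 for the 2 H2): (2)·(-285.8) = -571.6 kJ/mol
eq. 3 reversed (C6H12O6 must end up as a product): +2802.5 kJ/mol
Summing the manipulated equations, ΔH°rxn = (-2599.0) + (-571.6) + (+2802.5) = -368.1 kJ/mol

ΔH°rxn = -368.1 kJ/mol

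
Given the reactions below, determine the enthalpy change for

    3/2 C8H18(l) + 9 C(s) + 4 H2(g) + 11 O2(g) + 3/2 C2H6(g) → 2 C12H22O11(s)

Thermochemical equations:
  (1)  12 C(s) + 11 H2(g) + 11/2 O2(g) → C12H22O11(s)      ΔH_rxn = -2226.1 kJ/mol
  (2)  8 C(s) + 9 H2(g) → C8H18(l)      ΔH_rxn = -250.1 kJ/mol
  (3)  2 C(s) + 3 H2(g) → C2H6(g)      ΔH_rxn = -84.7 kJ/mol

(1) × 2: (2)·(-2226.1) = -4452.2 kJ/mol
(2) reversed and × 3/2: (-3/2)·(-250.1) = +375.15 kJ/mol
(3) reversed and × 3/2: (-3/2)·(-84.7) = +127.05 kJ/mol
Combining the equations, ΔH_rxn = (-4452.2) + (+375.15) + (+127.05) = -3950.0 kJ/mol

ΔH_rxn = -3950.0 kJ/mol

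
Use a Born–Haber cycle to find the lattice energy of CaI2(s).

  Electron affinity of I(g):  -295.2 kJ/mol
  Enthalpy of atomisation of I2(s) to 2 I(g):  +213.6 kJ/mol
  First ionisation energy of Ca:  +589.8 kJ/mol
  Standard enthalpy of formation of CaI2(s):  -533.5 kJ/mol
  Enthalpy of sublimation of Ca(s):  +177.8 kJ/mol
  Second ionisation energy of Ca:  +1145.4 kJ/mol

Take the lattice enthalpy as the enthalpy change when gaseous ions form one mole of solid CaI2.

U = -2069.7 kJ/mol

ΔHf° = 1·ΔHsub + 1·(ΣIE) + 1·D(I2) + 2·EA + U
-533.5 = 1·(+177.8) + 1·(+1735.2) + 1·(+213.6) + 2·(-295.2) + U
U = -533.5 − (+1536.2) = -2069.7 kJ/mol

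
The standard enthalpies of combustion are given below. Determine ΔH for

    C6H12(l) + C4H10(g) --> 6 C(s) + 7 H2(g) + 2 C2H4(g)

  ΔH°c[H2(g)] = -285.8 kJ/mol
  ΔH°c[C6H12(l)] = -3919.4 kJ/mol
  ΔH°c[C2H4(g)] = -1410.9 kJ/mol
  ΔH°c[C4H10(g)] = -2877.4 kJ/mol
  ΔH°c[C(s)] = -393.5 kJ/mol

Using ΔH = Σ nΔHc°(reactants) − Σ nΔHc°(products):
= [1·(-3919.4) + 1·(-2877.4)] − [6·(-393.5) + 7·(-285.8) + 2·(-1410.9)]
= 386.6 kJ/mol

ΔH = 386.6 kJ/mol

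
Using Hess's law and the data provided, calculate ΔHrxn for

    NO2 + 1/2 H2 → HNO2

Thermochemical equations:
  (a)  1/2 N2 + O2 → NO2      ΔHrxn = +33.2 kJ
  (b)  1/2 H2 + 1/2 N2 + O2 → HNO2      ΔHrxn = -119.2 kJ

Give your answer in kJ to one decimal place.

ΔHrxn = -152.4 kJ

(a) reversed: -33.2 kJ
(b) as written: -119.2 kJ
ΔHrxn = (-1)·(+33.2) + (1)·(-119.2) = -152.4 kJ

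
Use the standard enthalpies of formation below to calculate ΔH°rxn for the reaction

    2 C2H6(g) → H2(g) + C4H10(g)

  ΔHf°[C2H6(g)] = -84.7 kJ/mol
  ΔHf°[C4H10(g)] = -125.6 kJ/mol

Products: 1·(+0.0) + 1·(-125.6) = -125.6
Reactants: 2·(-84.7) = -169.4
ΔH°rxn = (-125.6) − (-169.4) = 43.8 kJ/mol

ΔH°rxn = 43.8 kJ/mol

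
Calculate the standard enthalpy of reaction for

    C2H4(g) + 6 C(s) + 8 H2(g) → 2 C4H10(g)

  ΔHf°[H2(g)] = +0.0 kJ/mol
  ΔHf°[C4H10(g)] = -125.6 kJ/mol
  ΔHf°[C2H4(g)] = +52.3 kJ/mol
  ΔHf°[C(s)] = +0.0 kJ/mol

ΔHrxn = -303.5 kJ/mol

ΔH°rxn = Σ nΔHf°(products) − Σ nΔHf°(reactants).
Products: 2·(-125.6) = -251.2
Reactants: 1·(+52.3) + 6·(+0.0) + 8·(+0.0) = +52.3
ΔHrxn = (-251.2) − (+52.3) = -303.5 kJ/mol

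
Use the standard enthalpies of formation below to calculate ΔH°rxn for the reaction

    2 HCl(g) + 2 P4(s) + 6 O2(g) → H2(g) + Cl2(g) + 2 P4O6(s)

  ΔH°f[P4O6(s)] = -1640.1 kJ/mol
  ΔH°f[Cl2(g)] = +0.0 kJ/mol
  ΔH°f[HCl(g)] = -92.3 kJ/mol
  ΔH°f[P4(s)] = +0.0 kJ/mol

ΔH°rxn = Σ nΔHf°(products) − Σ nΔHf°(reactants).
Products: 1·(+0.0) + 1·(+0.0) + 2·(-1640.1) = -3280.2
Reactants: 2·(-92.3) + 2·(+0.0) + 6·(+0.0) = -184.6
ΔH°rxn = (-3280.2) − (-184.6) = -3095.6 kJ/mol

ΔH°rxn = -3095.6 kJ/mol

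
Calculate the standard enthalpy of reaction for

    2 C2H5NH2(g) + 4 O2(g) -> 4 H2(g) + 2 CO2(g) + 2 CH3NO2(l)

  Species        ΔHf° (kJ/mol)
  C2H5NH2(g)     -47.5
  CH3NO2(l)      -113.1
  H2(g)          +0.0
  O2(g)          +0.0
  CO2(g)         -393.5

Products: 4·(+0.0) + 2·(-393.5) + 2·(-113.1) = -1013.2
Reactants: 2·(-47.5) + 4·(+0.0) = -95.0
ΔH_rxn = (-1013.2) − (-95.0) = -918.2 kJ/mol

ΔH_rxn = -918.2 kJ/mol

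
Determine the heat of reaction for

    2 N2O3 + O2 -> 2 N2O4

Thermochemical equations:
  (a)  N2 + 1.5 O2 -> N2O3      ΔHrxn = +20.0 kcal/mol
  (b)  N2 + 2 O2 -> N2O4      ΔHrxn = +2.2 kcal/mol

ΔHrxn = -35.6 kcal/mol

(a) reversed and × 2 (reverse to put N2O3 on the reactant side; scale by 2 for the 2 N2O3): (-2)·(+20.0) = -40.0 kcal/mol
(b) × 2 (scale by 2 for the 2 N2O4): (2)·(+2.2) = +4.4 kcal/mol
Summing the manipulated equations, ΔHrxn = (-2)·(+20.0) + (2)·(+2.2) = -35.6 kcal/mol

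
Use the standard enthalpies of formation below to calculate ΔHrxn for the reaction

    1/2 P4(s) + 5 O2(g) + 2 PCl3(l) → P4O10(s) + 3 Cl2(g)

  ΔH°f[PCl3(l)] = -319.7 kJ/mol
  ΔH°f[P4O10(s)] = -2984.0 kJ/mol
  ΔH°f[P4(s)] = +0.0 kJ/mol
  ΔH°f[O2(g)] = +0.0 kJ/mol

Products: 1·(-2984.0) + 3·(+0.0) = -2984.0
Reactants: 1/2·(+0.0) + 5·(+0.0) + 2·(-319.7) = -639.4
ΔHrxn = (-2984.0) − (-639.4) = -2344.6 kJ/mol

ΔHrxn = -2344.6 kJ/mol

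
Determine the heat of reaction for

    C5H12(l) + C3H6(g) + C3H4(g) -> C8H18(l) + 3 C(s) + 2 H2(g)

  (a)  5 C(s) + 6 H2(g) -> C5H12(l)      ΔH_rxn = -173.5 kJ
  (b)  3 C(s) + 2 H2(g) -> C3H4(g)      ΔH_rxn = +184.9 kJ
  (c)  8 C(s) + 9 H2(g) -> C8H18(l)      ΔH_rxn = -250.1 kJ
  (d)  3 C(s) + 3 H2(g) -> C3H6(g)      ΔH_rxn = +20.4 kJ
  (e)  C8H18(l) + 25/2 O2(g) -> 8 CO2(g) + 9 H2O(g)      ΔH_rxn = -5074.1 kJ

(a) reversed: +173.5 kJ
(b) reversed: -184.9 kJ
(c) as written: -250.1 kJ
(d) reversed: -20.4 kJ
(e): not needed.
Combining the equations, ΔH_rxn = (-1)·(-173.5) + (-1)·(+184.9) + (1)·(-250.1) + (-1)·(+20.4) = -281.9 kJ

ΔH_rxn = -281.9 kJ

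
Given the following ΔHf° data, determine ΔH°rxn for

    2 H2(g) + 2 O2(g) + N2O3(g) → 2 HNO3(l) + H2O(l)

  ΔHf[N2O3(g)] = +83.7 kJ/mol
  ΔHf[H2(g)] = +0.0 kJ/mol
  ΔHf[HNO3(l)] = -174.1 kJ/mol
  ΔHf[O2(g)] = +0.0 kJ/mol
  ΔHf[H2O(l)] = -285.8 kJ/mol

ΔH°rxn = -717.7 kJ/mol

Products: 2·(-174.1) + 1·(-285.8) = -634.0
Reactants: 2·(+0.0) + 2·(+0.0) + 1·(+83.7) = +83.7
ΔH°rxn = (-634.0) − (+83.7) = -717.7 kJ/mol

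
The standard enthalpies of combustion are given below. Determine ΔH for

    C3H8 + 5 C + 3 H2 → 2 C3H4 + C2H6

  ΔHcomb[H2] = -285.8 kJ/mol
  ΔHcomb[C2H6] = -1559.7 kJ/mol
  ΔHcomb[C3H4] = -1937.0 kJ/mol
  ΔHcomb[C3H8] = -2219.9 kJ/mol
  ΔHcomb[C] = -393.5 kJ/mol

ΔH = 388.9 kJ/mol

Using ΔH = Σ nΔHc°(reactants) − Σ nΔHc°(products):
= [1·(-2219.9) + 5·(-393.5) + 3·(-285.8)] − [2·(-1937.0) + 1·(-1559.7)]
= 388.9 kJ/mol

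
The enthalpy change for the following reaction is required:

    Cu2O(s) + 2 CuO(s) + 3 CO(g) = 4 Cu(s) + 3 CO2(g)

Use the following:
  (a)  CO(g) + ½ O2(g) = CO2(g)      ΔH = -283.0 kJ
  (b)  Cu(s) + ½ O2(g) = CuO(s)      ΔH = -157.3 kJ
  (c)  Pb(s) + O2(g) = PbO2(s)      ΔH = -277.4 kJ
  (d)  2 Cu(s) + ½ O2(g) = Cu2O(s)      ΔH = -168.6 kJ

(a) × 3 (scale by 3 for the 3 CO(g)): (3)·(-283.0) = -849.0 kJ
(b) reversed and × 2 (CuO(s) must end up as a reactant; ×2 to match 2 CuO(s) in the target): (-2)·(-157.3) = +314.6 kJ
(c): not needed (Pb(s) appears nowhere else).
(d) reversed (reverse to put Cu2O(s) on the reactant side): +168.6 kJ
ΔH = (3)·(-283.0) + (-2)·(-157.3) + (-1)·(-168.6) = -365.8 kJ

ΔH = -365.8 kJ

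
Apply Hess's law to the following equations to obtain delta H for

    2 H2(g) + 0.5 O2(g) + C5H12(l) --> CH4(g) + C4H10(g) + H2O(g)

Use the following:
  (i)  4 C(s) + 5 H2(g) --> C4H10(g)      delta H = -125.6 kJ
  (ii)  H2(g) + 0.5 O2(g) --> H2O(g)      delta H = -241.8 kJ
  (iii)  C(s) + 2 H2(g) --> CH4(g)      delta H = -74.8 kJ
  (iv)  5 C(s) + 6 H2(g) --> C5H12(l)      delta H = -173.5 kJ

delta H = -268.7 kJ

(i) as written: -125.6 kJ
(ii) as written: -241.8 kJ
(iii) as written: -74.8 kJ
(iv) reversed: +173.5 kJ
Since enthalpy is a state function, delta H = (-125.6) + (-241.8) + (-74.8) + (+173.5) = -268.7 kJ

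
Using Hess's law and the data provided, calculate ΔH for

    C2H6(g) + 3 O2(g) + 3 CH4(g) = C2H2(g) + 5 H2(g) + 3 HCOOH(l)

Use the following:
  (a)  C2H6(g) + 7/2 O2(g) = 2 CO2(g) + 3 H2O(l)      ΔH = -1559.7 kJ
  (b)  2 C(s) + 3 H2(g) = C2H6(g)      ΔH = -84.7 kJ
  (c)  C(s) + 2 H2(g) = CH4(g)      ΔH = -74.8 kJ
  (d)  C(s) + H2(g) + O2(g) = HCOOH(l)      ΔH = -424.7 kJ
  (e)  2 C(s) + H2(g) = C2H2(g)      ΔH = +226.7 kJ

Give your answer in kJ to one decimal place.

ΔH = -738.3 kJ

(a): not needed (H2O(l) appears nowhere else).
(b) reversed: +84.7 kJ
(c) reversed and × 3 (reverse to put CH4(g) on the reactant side; scale by 3 for the 3 CH4(g)): (-3)·(-74.8) = +224.4 kJ
(d) × 3 (×3 to match 3 HCOOH(l) in the target): (3)·(-424.7) = -1274.1 kJ
(e) as written (C2H2(g) already on the product side): +226.7 kJ
Since enthalpy is a state function, ΔH = (+84.7) + (+224.4) + (-1274.1) + (+226.7) = -738.3 kJ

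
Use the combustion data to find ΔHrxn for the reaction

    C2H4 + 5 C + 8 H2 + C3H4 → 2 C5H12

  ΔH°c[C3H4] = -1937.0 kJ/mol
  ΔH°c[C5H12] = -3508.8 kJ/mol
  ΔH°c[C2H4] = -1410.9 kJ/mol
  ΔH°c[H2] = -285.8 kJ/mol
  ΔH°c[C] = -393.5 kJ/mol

ΔHrxn = -584.2 kJ/mol

Using ΔH = Σ nΔHc°(reactants) − Σ nΔHc°(products):
= [1·(-1410.9) + 5·(-393.5) + 8·(-285.8) + 1·(-1937.0)] − [2·(-3508.8)]
= -584.2 kJ/mol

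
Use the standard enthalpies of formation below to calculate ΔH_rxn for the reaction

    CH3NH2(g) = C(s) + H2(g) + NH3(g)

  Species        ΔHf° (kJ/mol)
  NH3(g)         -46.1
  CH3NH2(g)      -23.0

ΔH°rxn = Σ nΔHf°(products) − Σ nΔHf°(reactants).
Products: 1·(+0.0) + 1·(+0.0) + 1·(-46.1) = -46.1
Reactants: 1·(-23.0) = -23.0
ΔH_rxn = (-46.1) − (-23.0) = -23.1 kJ/mol

ΔH_rxn = -23.1 kJ/mol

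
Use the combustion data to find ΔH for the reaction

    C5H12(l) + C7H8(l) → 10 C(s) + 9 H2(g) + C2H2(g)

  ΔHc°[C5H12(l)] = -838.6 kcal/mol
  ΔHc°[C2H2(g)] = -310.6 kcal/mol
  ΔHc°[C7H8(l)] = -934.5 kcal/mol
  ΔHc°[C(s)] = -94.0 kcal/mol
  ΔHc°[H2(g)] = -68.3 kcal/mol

ΔH = 92.2 kcal/mol

Using ΔH = Σ nΔHc°(reactants) − Σ nΔHc°(products):
= [1·(-838.6) + 1·(-934.5)] − [10·(-94.0) + 9·(-68.3) + 1·(-310.6)]
= 92.2 kcal/mol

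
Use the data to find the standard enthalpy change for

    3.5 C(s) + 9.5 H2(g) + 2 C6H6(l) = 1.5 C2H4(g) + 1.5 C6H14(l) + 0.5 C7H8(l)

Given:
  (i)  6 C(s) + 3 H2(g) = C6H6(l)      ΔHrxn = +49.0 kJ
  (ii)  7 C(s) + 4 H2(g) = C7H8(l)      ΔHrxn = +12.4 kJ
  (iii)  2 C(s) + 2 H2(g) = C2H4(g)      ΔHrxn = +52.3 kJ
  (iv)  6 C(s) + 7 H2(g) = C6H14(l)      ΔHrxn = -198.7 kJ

ΔHrxn = -311.4 kJ

(i) reversed and × 2 (reverse to put C6H6(l) on the reactant side; scale by 2 for the 2 C6H6(l)): (-2)·(+49.0) = -98.0 kJ
(ii) × 1/2 (scale by 1/2 for the 1/2 C7H8(l)): (1/2)·(+12.4) = +6.2 kJ
(iii) × 3/2 (scale by 3/2 for the 3/2 C2H4(g)): (3/2)·(+52.3) = +78.45 kJ
(iv) × 3/2 (×3/2 to match 3/2 C6H14(l) in the target): (3/2)·(-198.7) = -298.05 kJ
ΔHrxn = (-98.0) + (+6.2) + (+78.45) + (-298.05) = -311.4 kJ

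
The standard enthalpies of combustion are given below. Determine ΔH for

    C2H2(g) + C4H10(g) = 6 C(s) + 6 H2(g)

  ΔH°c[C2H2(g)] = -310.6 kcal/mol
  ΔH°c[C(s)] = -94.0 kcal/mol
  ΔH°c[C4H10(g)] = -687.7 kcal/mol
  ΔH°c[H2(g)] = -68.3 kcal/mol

ΔH = -24.5 kcal/mol

With combustion enthalpies, reactants minus products:
= [1·(-310.6) + 1·(-687.7)] − [6·(-94.0) + 6·(-68.3)]
= -24.5 kcal/mol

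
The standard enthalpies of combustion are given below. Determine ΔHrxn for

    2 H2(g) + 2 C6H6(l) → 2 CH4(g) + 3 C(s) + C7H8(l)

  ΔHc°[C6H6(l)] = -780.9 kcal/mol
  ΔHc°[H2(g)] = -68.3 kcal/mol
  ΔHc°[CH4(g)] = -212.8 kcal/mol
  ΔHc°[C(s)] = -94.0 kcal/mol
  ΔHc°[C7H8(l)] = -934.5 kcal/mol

ΔHrxn = -56.3 kcal/mol

With combustion enthalpies, reactants minus products:
= [2·(-68.3) + 2·(-780.9)] − [2·(-212.8) + 3·(-94.0) + 1·(-934.5)]
= -56.3 kcal/mol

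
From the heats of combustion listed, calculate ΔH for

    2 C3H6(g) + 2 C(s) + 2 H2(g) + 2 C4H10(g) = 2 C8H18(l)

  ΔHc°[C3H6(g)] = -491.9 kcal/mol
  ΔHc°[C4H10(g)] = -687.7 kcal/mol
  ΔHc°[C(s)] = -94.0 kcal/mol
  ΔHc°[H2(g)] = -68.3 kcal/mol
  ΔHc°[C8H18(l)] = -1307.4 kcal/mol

With combustion enthalpies, reactants minus products:
= [2·(-491.9) + 2·(-94.0) + 2·(-68.3) + 2·(-687.7)] − [2·(-1307.4)]
= -69.0 kcal/mol

ΔH = -69.0 kcal/mol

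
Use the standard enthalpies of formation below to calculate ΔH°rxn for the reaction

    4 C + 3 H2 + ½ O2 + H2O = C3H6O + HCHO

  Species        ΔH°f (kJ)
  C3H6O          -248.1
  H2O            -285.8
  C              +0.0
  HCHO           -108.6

ΔH°rxn = -70.9 kJ

ΔH°rxn = Σ nΔHf°(products) − Σ nΔHf°(reactants).
Products: 1·(-248.1) + 1·(-108.6) = -356.7
Reactants: 4·(+0.0) + 3·(+0.0) + 1/2·(+0.0) + 1·(-285.8) = -285.8
ΔH°rxn = (-356.7) − (-285.8) = -70.9 kJ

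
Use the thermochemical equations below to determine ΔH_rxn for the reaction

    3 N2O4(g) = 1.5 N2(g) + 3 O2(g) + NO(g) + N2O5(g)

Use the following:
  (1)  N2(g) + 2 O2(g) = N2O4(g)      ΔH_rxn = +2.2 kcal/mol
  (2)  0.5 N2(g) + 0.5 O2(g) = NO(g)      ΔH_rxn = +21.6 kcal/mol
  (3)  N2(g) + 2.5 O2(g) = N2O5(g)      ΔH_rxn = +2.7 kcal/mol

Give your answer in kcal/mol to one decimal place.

ΔH_rxn = 17.7 kcal/mol

(1) reversed and × 3 (N2O4(g) must end up as a reactant; ×3 to match 3 N2O4(g) in the target): (-3)·(+2.2) = -6.6 kcal/mol
(2) as written (NO(g) already on the product side): +21.6 kcal/mol
(3) as written (N2O5(g) already on the product side): +2.7 kcal/mol
ΔH_rxn = (-6.6) + (+21.6) + (+2.7) = 17.7 kcal/mol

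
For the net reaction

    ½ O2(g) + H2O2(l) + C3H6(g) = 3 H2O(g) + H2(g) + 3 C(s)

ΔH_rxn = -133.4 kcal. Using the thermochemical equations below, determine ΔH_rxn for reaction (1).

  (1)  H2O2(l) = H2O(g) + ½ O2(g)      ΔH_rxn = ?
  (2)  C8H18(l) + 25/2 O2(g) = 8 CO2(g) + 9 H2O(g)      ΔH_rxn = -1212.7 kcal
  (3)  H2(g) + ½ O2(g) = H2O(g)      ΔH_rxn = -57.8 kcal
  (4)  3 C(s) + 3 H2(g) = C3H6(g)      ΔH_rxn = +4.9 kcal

(1) as written (H2O2(l) already on the reactant side): contributes x
(2): not needed (C8H18(l) appears nowhere else).
(3) × 2: (2)·(-57.8) = -115.6 kcal
(4) reversed (reverse to put C3H6(g) on the reactant side): -4.9 kcal
-133.4 = (-115.6) + (-4.9) + x
x = (-133.4 − (-120.5)) / (1) = -12.9 kcal

ΔH_rxn = -12.9 kcal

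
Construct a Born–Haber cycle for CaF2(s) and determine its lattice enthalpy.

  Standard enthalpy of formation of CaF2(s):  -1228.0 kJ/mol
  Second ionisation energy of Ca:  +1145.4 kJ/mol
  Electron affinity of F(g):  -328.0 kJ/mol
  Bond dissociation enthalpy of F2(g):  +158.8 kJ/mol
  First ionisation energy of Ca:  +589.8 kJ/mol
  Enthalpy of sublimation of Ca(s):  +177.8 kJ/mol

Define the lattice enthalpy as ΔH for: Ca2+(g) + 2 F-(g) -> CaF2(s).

ΔHf° = 1·ΔHsub + 1·(ΣIE) + 1·D(F2) + 2·EA + U
-1228.0 = 1·(+177.8) + 1·(+1735.2) + 1·(+158.8) + 2·(-328.0) + U
U = -1228.0 − (+1415.8) = -2643.8 kJ/mol

U = -2643.8 kJ/mol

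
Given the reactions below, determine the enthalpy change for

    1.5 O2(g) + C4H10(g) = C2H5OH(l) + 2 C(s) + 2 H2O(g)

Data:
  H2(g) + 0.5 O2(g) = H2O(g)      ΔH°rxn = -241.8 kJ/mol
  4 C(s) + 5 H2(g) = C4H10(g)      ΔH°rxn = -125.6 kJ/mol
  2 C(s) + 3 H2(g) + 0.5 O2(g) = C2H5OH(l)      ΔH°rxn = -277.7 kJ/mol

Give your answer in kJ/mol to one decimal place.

equation 1 × 2 (×2 to match 2 H2O(g) in the target): (2)·(-241.8) = -483.6 kJ/mol
equation 2 reversed (reverse to put C4H10(g) on the reactant side): +125.6 kJ/mol
equation 3 as written (C2H5OH(l) already on the product side): -277.7 kJ/mol
Combining the equations, ΔH°rxn = (2)·(-241.8) + (-1)·(-125.6) + (1)·(-277.7) = -635.7 kJ/mol

ΔH°rxn = -635.7 kJ/mol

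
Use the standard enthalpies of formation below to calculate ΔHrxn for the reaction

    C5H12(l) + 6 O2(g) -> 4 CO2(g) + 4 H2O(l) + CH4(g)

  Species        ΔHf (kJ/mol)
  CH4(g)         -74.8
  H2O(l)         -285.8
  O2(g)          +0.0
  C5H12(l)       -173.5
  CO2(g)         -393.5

ΔHrxn = -2618.5 kJ/mol

ΔH°rxn = Σ nΔHf°(products) − Σ nΔHf°(reactants).
Products: 4·(-393.5) + 4·(-285.8) + 1·(-74.8) = -2792.0
Reactants: 1·(-173.5) + 6·(+0.0) = -173.5
ΔHrxn = (-2792.0) − (-173.5) = -2618.5 kJ/mol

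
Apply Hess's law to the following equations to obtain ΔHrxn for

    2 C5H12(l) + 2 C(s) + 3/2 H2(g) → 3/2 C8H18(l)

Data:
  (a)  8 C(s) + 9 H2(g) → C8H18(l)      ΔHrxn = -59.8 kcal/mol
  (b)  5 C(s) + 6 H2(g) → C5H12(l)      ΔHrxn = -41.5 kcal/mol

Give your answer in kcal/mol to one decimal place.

ΔHrxn = -6.7 kcal/mol

(a) × 3/2 (×3/2 to match 3/2 C8H18(l) in the target): (3/2)·(-59.8) = -89.7 kcal/mol
(b) reversed and × 2 (reverse to put C5H12(l) on the reactant side; ×2 to match 2 C5H12(l) in the target): (-2)·(-41.5) = +83.0 kcal/mol
Combining the equations, ΔHrxn = (3/2)·(-59.8) + (-2)·(-41.5) = -6.7 kcal/mol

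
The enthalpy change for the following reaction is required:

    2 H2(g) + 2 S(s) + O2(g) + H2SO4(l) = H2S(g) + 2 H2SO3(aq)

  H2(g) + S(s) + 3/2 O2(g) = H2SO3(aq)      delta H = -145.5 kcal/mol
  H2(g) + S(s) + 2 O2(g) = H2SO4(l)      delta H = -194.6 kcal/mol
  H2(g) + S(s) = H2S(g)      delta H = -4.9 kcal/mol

delta H = -101.3 kcal/mol

equation 1 × 2: (2)·(-145.5) = -291.0 kcal/mol
equation 2 reversed: +194.6 kcal/mol
equation 3 as written: -4.9 kcal/mol
Summing the manipulated equations, delta H = (-291.0) + (+194.6) + (-4.9) = -101.3 kcal/mol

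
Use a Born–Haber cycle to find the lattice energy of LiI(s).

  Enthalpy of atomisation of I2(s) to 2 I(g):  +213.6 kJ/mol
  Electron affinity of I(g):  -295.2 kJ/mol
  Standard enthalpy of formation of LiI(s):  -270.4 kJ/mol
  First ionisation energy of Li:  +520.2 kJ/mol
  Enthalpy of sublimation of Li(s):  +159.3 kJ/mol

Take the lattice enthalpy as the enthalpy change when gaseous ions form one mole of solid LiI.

U = -761.5 kJ/mol

ΔHf° = 1·ΔHsub + 1·(ΣIE) + 1/2·D(I2) + 1·EA + U
-270.4 = 1·(+159.3) + 1·(+520.2) + 1/2·(+213.6) + 1·(-295.2) + U
U = -270.4 − (+491.1) = -761.5 kJ/mol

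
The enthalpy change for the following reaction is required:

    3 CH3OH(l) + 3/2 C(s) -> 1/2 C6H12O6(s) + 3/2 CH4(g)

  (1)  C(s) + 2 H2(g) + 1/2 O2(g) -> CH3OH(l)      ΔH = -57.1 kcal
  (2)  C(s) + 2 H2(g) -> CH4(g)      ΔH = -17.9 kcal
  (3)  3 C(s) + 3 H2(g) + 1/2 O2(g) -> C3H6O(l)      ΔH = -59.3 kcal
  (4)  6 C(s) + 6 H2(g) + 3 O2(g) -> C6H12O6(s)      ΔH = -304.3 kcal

(1) reversed and × 3 (CH3OH(l) must end up as a reactant; scale by 3 for the 3 CH3OH(l)): (-3)·(-57.1) = +171.3 kcal
(2) × 3/2 (scale by 3/2 for the 3/2 CH4(g)): (3/2)·(-17.9) = -26.85 kcal
(3): not needed (C3H6O(l) appears nowhere else).
(4) × 1/2 (×1/2 to match 1/2 C6H12O6(s) in the target): (1/2)·(-304.3) = -152.15 kcal
Summing the manipulated equations, ΔH = (+171.3) + (-26.85) + (-152.15) = -7.7 kcal

ΔH = -7.7 kcal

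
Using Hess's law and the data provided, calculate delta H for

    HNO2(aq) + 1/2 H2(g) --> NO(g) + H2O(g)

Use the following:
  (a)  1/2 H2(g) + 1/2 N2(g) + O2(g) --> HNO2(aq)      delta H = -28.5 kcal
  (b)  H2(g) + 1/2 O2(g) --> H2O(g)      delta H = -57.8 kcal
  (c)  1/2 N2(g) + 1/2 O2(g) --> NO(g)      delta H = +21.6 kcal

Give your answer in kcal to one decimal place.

(a) reversed: +28.5 kcal
(b) as written: -57.8 kcal
(c) as written: +21.6 kcal
Summing the manipulated equations, delta H = (-1)·(-28.5) + (1)·(-57.8) + (1)·(+21.6) = -7.7 kcal

delta H = -7.7 kcal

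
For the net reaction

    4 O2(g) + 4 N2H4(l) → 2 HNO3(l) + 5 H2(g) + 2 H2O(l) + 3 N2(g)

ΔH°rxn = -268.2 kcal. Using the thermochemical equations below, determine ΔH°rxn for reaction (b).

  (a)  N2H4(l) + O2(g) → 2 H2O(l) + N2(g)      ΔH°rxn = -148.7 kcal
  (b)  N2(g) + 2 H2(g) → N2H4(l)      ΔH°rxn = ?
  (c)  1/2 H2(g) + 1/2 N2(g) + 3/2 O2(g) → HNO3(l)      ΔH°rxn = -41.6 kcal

(a) as written: -148.7 kcal
(b) reversed and × 3: contributes −3·x
(c) × 2: (2)·(-41.6) = -83.2 kcal
-268.2 = (-148.7) + (-83.2) − 3·x
x = (-268.2 − (-231.9)) / (-3) = 12.1 kcal

ΔH°rxn = 12.1 kcal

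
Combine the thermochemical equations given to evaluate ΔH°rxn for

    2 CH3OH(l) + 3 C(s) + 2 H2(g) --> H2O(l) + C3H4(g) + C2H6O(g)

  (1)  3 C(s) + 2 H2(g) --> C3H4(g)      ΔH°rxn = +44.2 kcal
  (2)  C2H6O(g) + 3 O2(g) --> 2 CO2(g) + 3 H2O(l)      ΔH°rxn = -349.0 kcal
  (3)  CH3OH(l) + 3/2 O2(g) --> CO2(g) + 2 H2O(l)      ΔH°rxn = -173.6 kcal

ΔH°rxn = 46.0 kcal

(1) as written: +44.2 kcal
(2) reversed: +349.0 kcal
(3) × 2: (2)·(-173.6) = -347.2 kcal
ΔH°rxn = (1)·(+44.2) + (-1)·(-349.0) + (2)·(-173.6) = 46.0 kcal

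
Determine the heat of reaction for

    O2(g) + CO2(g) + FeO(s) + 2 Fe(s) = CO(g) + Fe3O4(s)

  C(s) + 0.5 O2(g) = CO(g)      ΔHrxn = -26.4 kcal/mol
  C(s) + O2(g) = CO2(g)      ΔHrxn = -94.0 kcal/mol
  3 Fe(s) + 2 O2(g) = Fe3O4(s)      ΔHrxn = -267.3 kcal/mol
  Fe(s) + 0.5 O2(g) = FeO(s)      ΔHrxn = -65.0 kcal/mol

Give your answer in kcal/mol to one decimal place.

ΔHrxn = -134.7 kcal/mol

equation 1 as written (CO(g) already on the product side): -26.4 kcal/mol
equation 2 reversed (reverse to put CO2(g) on the reactant side): +94.0 kcal/mol
equation 3 as written (Fe3O4(s) already on the product side): -267.3 kcal/mol
equation 4 reversed (FeO(s) must end up as a reactant): +65.0 kcal/mol
ΔHrxn = (1)·(-26.4) + (-1)·(-94.0) + (1)·(-267.3) + (-1)·(-65.0) = -134.7 kcal/mol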